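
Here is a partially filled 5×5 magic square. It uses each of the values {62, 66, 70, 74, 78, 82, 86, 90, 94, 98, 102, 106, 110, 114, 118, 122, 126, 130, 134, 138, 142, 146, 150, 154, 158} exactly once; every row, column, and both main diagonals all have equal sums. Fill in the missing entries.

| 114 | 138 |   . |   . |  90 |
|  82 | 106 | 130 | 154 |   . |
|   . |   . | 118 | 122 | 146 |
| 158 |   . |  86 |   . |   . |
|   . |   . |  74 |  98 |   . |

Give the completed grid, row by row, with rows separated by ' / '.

The 25 entries sum to 2750, so each line sums to 2750/5 = 550.
Row 2 must total 550; the given cells sum to 472, so (2,5) = 78.
The remaining cell in column 3 is (1,3) = 550 − 408 = 142.
Using row 1: 114 + 138 + 142 + 90 + ? → (1,4) = 550 − 484 = 66.
The remaining cell in column 4 is (4,4) = 550 − 440 = 110.
Main diagonal must total 550; the given cells sum to 448, so (5,5) = 102.
Using column 5: 90 + 78 + 146 + 102 + ? → (4,5) = 550 − 416 = 134.
Row 4 must total 550; the given cells sum to 488, so (4,2) = 62.
The remaining cell in anti-diagonal is (5,1) = 550 − 424 = 126.
Row 5 needs 550; the known cells sum to 400, so (5,2) = 150.
Column 1: 114 + 82 + 158 + 126 + ? = 550, so (3,1) = 70.
From column 2, 550 − (138 + 106 + 62 + 150) gives (3,2) = 94.

114 138 142 66 90 / 82 106 130 154 78 / 70 94 118 122 146 / 158 62 86 110 134 / 126 150 74 98 102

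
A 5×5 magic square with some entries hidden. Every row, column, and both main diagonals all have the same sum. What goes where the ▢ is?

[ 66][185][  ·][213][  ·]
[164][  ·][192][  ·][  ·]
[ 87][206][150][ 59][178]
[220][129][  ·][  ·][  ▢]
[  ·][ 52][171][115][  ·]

101

Row 3 is complete and sums to 680; that is the magic constant.
Column 1 needs 680; the known cells sum to 537, so (5,1) = 143.
Column 2 must total 680; the given cells sum to 572, so (2,2) = 108.
Row 5 needs 680; the known cells sum to 481, so (5,5) = 199.
Main diagonal needs 680; the known cells sum to 523, so (4,4) = 157.
Column 4 needs 680; the known cells sum to 544, so (2,4) = 136.
Anti-diagonal: 136 + 150 + 129 + 143 + ? = 680, so (1,5) = 122.
Row 1: 66 + 185 + 213 + 122 + ? = 680, so (1,3) = 94.
Using row 2: 164 + 108 + 192 + 136 + ? → (2,5) = 680 − 600 = 80.
Using column 3: 94 + 192 + 150 + 171 + ? → (4,3) = 680 − 607 = 73.
Using column 5: 122 + 80 + 178 + 199 + ? → (4,5) = 680 − 579 = 101.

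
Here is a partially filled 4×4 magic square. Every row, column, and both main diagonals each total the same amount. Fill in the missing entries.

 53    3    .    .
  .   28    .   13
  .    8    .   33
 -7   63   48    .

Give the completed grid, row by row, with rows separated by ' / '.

53 3 -12 58 / 18 28 43 13 / 38 8 23 33 / -7 63 48 -2

Column 2 is already complete: 3 + 28 + 8 + 63 = 102, so that is the magic constant.
Using row 4: -7 + 63 + 48 + ? → (4,4) = 102 − 104 = -2.
From column 4, 102 − (13 + 33 + (-2)) gives (1,4) = 58.
The remaining cell in main diagonal is (3,3) = 102 − 79 = 23.
Using anti-diagonal: 58 + 8 + (-7) + ? → (2,3) = 102 − 59 = 43.
Using row 1: 53 + 3 + 58 + ? → (1,3) = 102 − 114 = -12.
Using row 2: 28 + 43 + 13 + ? → (2,1) = 102 − 84 = 18.
Row 3: 8 + 23 + 33 + ? = 102, so (3,1) = 38.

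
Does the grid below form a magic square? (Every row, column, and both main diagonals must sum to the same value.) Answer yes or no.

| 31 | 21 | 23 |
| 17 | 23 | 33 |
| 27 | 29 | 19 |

Row 1: 31 + 21 + 23 = 75.
Row 2: 17 + 23 + 33 = 73.
Row 3: 27 + 29 + 19 = 75.
Column 1: 31 + 17 + 27 = 75.
Column 2: 21 + 23 + 29 = 73.
Column 3: 23 + 33 + 19 = 75.
Main diagonal: 31 + 23 + 19 = 73.
Anti-diagonal: 23 + 23 + 27 = 73.

No — main diagonal sums to 73 but row 1 sums to 75.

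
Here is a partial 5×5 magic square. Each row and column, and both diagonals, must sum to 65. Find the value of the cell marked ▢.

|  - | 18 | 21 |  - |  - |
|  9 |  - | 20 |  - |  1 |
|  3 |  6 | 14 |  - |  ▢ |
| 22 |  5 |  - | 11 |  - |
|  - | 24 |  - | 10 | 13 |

25

The remaining cell in column 2 is (2,2) = 65 − 53 = 12.
Main diagonal must total 65; the given cells sum to 50, so (1,1) = 15.
Using row 2: 9 + 12 + 20 + 1 + ? → (2,4) = 65 − 42 = 23.
The remaining cell in column 1 is (5,1) = 65 − 49 = 16.
From anti-diagonal, 65 − (23 + 14 + 5 + 16) gives (1,5) = 7.
Using row 1: 15 + 18 + 21 + 7 + ? → (1,4) = 65 − 61 = 4.
Row 5: 16 + 24 + 10 + 13 + ? = 65, so (5,3) = 2.
Using column 3: 21 + 20 + 14 + 2 + ? → (4,3) = 65 − 57 = 8.
Column 4 needs 65; the known cells sum to 48, so (3,4) = 17.
From row 3, 65 − (3 + 6 + 14 + 17) gives (3,5) = 25.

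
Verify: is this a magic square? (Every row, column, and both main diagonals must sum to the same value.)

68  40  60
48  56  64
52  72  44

Row 1: 68 + 40 + 60 = 168.
Row 2: 48 + 56 + 64 = 168.
Row 3: 52 + 72 + 44 = 168.
Column 1: 68 + 48 + 52 = 168.
Column 2: 40 + 56 + 72 = 168.
Column 3: 60 + 64 + 44 = 168.
Main diagonal: 68 + 56 + 44 = 168.
Anti-diagonal: 60 + 56 + 52 = 168.
All lines sum to 168.

Yes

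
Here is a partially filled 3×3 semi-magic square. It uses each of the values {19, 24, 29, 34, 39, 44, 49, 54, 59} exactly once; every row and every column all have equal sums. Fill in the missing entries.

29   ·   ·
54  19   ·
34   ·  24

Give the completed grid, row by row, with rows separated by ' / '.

The 9 entries sum to 351, so each line sums to 351/3 = 117.
Row 2: 54 + 19 + ? = 117, so (2,3) = 44.
Using row 3: 34 + 24 + ? → (3,2) = 117 − 58 = 59.
Column 2 needs 117; the known cells sum to 78, so (1,2) = 39.
Column 3: 44 + 24 + ? = 117, so (1,3) = 49.

29 39 49 / 54 19 44 / 34 59 24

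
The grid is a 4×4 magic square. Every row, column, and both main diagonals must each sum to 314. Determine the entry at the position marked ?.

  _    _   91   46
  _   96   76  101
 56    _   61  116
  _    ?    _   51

The remaining cell in row 2 is (2,1) = 314 − 273 = 41.
Row 3 must total 314; the given cells sum to 233, so (3,2) = 81.
Using column 3: 91 + 76 + 61 + ? → (4,3) = 314 − 228 = 86.
The remaining cell in main diagonal is (1,1) = 314 − 208 = 106.
Anti-diagonal: 46 + 76 + 81 + ? = 314, so (4,1) = 111.
The remaining cell in row 1 is (1,2) = 314 − 243 = 71.
Row 4 must total 314; the given cells sum to 248, so (4,2) = 66.

66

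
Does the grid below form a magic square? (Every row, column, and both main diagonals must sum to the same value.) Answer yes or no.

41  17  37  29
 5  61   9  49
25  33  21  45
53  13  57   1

Row 1: 41 + 17 + 37 + 29 = 124.
Row 2: 5 + 61 + 9 + 49 = 124.
Row 3: 25 + 33 + 21 + 45 = 124.
Row 4: 53 + 13 + 57 + 1 = 124.
Column 1: 41 + 5 + 25 + 53 = 124.
Column 2: 17 + 61 + 33 + 13 = 124.
Column 3: 37 + 9 + 21 + 57 = 124.
Column 4: 29 + 49 + 45 + 1 = 124.
Main diagonal: 41 + 61 + 21 + 1 = 124.
Anti-diagonal: 29 + 9 + 33 + 53 = 124.
All lines sum to 124.

Yes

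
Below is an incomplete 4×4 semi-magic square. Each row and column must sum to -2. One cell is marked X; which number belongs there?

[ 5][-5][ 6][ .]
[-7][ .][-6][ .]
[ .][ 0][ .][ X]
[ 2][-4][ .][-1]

Row 1 needs -2; the known cells sum to 6, so (1,4) = -8.
From row 4, -2 − (2 + (-4) + (-1)) gives (4,3) = 1.
From column 1, -2 − (5 + (-7) + 2) gives (3,1) = -2.
Using column 2: -5 + 0 + (-4) + ? → (2,2) = -2 − (-9) = 7.
From column 3, -2 − (6 + (-6) + 1) gives (3,3) = -3.
The remaining cell in row 2 is (2,4) = -2 − (-6) = 4.
Using row 3: -2 + 0 + (-3) + ? → (3,4) = -2 − (-5) = 3.

3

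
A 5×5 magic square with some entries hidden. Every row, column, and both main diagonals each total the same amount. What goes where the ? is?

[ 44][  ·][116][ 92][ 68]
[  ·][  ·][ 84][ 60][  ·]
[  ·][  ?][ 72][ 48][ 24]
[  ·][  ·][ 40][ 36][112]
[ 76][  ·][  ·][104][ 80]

96

Column 4 is complete and sums to 340; that is the magic constant.
Using row 1: 44 + 116 + 92 + 68 + ? → (1,2) = 340 − 320 = 20.
Using column 3: 116 + 84 + 72 + 40 + ? → (5,3) = 340 − 312 = 28.
Column 5: 68 + 24 + 112 + 80 + ? = 340, so (2,5) = 56.
Using main diagonal: 44 + 72 + 36 + 80 + ? → (2,2) = 340 − 232 = 108.
Using anti-diagonal: 68 + 60 + 72 + 76 + ? → (4,2) = 340 − 276 = 64.
The remaining cell in row 2 is (2,1) = 340 − 308 = 32.
Row 4: 64 + 40 + 36 + 112 + ? = 340, so (4,1) = 88.
Row 5 must total 340; the given cells sum to 288, so (5,2) = 52.
The remaining cell in column 1 is (3,1) = 340 − 240 = 100.
Column 2 needs 340; the known cells sum to 244, so (3,2) = 96.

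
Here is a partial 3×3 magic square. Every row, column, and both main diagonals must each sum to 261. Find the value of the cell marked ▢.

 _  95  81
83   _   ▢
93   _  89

91

Row 1 must total 261; the given cells sum to 176, so (1,1) = 85.
Using row 3: 93 + 89 + ? → (3,2) = 261 − 182 = 79.
The remaining cell in column 2 is (2,2) = 261 − 174 = 87.
Using column 3: 81 + 89 + ? → (2,3) = 261 − 170 = 91.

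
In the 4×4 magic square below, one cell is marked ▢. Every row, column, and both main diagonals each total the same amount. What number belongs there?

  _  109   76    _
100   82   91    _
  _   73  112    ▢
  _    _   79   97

Column 3 is complete and sums to 358; that is the magic constant.
The remaining cell in row 2 is (2,4) = 358 − 273 = 85.
Column 2 must total 358; the given cells sum to 264, so (4,2) = 94.
Using main diagonal: 82 + 112 + 97 + ? → (1,1) = 358 − 291 = 67.
From row 1, 358 − (67 + 109 + 76) gives (1,4) = 106.
The remaining cell in row 4 is (4,1) = 358 − 270 = 88.
Column 1: 67 + 100 + 88 + ? = 358, so (3,1) = 103.
Column 4 needs 358; the known cells sum to 288, so (3,4) = 70.

70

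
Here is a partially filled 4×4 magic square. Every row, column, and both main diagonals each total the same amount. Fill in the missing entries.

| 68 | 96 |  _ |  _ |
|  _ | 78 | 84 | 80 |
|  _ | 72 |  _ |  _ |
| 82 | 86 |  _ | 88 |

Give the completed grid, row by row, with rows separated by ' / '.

68 96 74 94 / 90 78 84 80 / 92 72 98 70 / 82 86 76 88

Column 2 is already complete: 96 + 78 + 72 + 86 = 332, so that is the magic constant.
The remaining cell in row 2 is (2,1) = 332 − 242 = 90.
Row 4 needs 332; the known cells sum to 256, so (4,3) = 76.
Column 1 needs 332; the known cells sum to 240, so (3,1) = 92.
Using main diagonal: 68 + 78 + 88 + ? → (3,3) = 332 − 234 = 98.
Using anti-diagonal: 84 + 72 + 82 + ? → (1,4) = 332 − 238 = 94.
Row 1 needs 332; the known cells sum to 258, so (1,3) = 74.
The remaining cell in row 3 is (3,4) = 332 − 262 = 70.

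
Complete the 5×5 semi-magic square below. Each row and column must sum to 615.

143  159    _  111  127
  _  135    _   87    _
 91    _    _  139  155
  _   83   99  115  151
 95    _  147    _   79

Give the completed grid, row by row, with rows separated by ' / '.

143 159 75 111 127 / 119 135 171 87 103 / 91 107 123 139 155 / 167 83 99 115 151 / 95 131 147 163 79

From row 1, 615 − (143 + 159 + 111 + 127) gives (1,3) = 75.
From row 4, 615 − (83 + 99 + 115 + 151) gives (4,1) = 167.
Column 1 needs 615; the known cells sum to 496, so (2,1) = 119.
Column 4 needs 615; the known cells sum to 452, so (5,4) = 163.
From column 5, 615 − (127 + 155 + 151 + 79) gives (2,5) = 103.
The remaining cell in row 2 is (2,3) = 615 − 444 = 171.
Row 5: 95 + 147 + 163 + 79 + ? = 615, so (5,2) = 131.
Column 2 must total 615; the given cells sum to 508, so (3,2) = 107.
Column 3 must total 615; the given cells sum to 492, so (3,3) = 123.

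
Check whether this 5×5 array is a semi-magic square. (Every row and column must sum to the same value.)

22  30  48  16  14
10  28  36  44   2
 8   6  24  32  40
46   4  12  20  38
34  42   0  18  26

Row 1: 22 + 30 + 48 + 16 + 14 = 130.
Row 2: 10 + 28 + 36 + 44 + 2 = 120.
Row 3: 8 + 6 + 24 + 32 + 40 = 110.
Row 4: 46 + 4 + 12 + 20 + 38 = 120.
Row 5: 34 + 42 + 0 + 18 + 26 = 120.
Column 1: 22 + 10 + 8 + 46 + 34 = 120.
Column 2: 30 + 28 + 6 + 4 + 42 = 110.
Column 3: 48 + 36 + 24 + 12 + 0 = 120.
Column 4: 16 + 44 + 32 + 20 + 18 = 130.
Column 5: 14 + 2 + 40 + 38 + 26 = 120.

No — column 4 sums to 130 but row 4 sums to 120.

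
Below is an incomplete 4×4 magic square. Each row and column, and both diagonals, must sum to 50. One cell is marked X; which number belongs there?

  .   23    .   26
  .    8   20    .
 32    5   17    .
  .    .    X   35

Row 3 must total 50; the given cells sum to 54, so (3,4) = -4.
From column 2, 50 − (23 + 8 + 5) gives (4,2) = 14.
Using column 4: 26 + (-4) + 35 + ? → (2,4) = 50 − 57 = -7.
Main diagonal must total 50; the given cells sum to 60, so (1,1) = -10.
From anti-diagonal, 50 − (26 + 20 + 5) gives (4,1) = -1.
The remaining cell in row 1 is (1,3) = 50 − 39 = 11.
Row 2: 8 + 20 + (-7) + ? = 50, so (2,1) = 29.
Row 4: -1 + 14 + 35 + ? = 50, so (4,3) = 2.

2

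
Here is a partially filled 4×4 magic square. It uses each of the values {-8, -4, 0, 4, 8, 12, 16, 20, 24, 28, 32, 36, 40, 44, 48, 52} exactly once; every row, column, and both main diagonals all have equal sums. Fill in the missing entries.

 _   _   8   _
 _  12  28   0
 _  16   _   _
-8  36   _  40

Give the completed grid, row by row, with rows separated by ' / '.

4 24 8 52 / 48 12 28 0 / 44 16 32 -4 / -8 36 20 40

The 16 entries sum to 352, so each line sums to 352/4 = 88.
Using row 2: 12 + 28 + 0 + ? → (2,1) = 88 − 40 = 48.
Row 4 needs 88; the known cells sum to 68, so (4,3) = 20.
The remaining cell in column 2 is (1,2) = 88 − 64 = 24.
Column 3: 8 + 28 + 20 + ? = 88, so (3,3) = 32.
Main diagonal must total 88; the given cells sum to 84, so (1,1) = 4.
Anti-diagonal: 28 + 16 + (-8) + ? = 88, so (1,4) = 52.
Column 1 needs 88; the known cells sum to 44, so (3,1) = 44.
Column 4 must total 88; the given cells sum to 92, so (3,4) = -4.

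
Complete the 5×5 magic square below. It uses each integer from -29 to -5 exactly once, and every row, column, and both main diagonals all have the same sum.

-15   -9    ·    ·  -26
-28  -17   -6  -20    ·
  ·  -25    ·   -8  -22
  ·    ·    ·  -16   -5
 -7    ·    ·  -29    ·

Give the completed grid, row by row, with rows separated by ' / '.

The entries are -29 through -5, which sum to -425, so each line sums to -425/5 = -85.
Row 2 must total -85; the given cells sum to -71, so (2,5) = -14.
From column 4, -85 − (-20 + (-8) + (-16) + (-29)) gives (1,4) = -12.
Column 5: -26 + (-14) + (-22) + (-5) + ? = -85, so (5,5) = -18.
Main diagonal: -15 + (-17) + (-16) + (-18) + ? = -85, so (3,3) = -19.
Anti-diagonal must total -85; the given cells sum to -72, so (4,2) = -13.
The remaining cell in row 1 is (1,3) = -85 − (-62) = -23.
Row 3 needs -85; the known cells sum to -74, so (3,1) = -11.
Using column 1: -15 + (-28) + (-11) + (-7) + ? → (4,1) = -85 − (-61) = -24.
The remaining cell in column 2 is (5,2) = -85 − (-64) = -21.
From row 4, -85 − (-24 + (-13) + (-16) + (-5)) gives (4,3) = -27.
Row 5 needs -85; the known cells sum to -75, so (5,3) = -10.

-15 -9 -23 -12 -26 / -28 -17 -6 -20 -14 / -11 -25 -19 -8 -22 / -24 -13 -27 -16 -5 / -7 -21 -10 -29 -18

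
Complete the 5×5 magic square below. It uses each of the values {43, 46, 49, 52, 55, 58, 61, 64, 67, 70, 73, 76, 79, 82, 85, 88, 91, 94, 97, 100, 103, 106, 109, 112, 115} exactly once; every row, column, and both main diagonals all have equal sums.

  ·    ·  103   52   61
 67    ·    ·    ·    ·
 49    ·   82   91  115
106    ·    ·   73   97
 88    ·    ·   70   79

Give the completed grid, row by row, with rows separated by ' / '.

85 94 103 52 61 / 67 76 100 109 43 / 49 58 82 91 115 / 106 55 64 73 97 / 88 112 46 70 79

The 25 entries sum to 1975, so each line sums to 1975/5 = 395.
From row 3, 395 − (49 + 82 + 91 + 115) gives (3,2) = 58.
Column 1 must total 395; the given cells sum to 310, so (1,1) = 85.
Column 4 must total 395; the given cells sum to 286, so (2,4) = 109.
Column 5: 61 + 115 + 97 + 79 + ? = 395, so (2,5) = 43.
The remaining cell in main diagonal is (2,2) = 395 − 319 = 76.
Using anti-diagonal: 61 + 109 + 82 + 88 + ? → (4,2) = 395 − 340 = 55.
The remaining cell in row 1 is (1,2) = 395 − 301 = 94.
Row 2 needs 395; the known cells sum to 295, so (2,3) = 100.
From row 4, 395 − (106 + 55 + 73 + 97) gives (4,3) = 64.
Column 2 must total 395; the given cells sum to 283, so (5,2) = 112.
Column 3: 103 + 100 + 82 + 64 + ? = 395, so (5,3) = 46.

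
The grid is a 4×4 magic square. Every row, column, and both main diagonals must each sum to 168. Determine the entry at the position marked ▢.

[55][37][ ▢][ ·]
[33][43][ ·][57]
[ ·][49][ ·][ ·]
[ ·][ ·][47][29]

Row 2: 33 + 43 + 57 + ? = 168, so (2,3) = 35.
From column 2, 168 − (37 + 43 + 49) gives (4,2) = 39.
From main diagonal, 168 − (55 + 43 + 29) gives (3,3) = 41.
Row 4: 39 + 47 + 29 + ? = 168, so (4,1) = 53.
From column 1, 168 − (55 + 33 + 53) gives (3,1) = 27.
The remaining cell in column 3 is (1,3) = 168 − 123 = 45.

45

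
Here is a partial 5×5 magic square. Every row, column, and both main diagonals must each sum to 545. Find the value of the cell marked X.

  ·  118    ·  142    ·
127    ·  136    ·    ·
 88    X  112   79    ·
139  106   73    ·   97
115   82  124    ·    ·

The remaining cell in row 4 is (4,4) = 545 − 415 = 130.
Column 1 needs 545; the known cells sum to 469, so (1,1) = 76.
From column 3, 545 − (136 + 112 + 73 + 124) gives (1,3) = 100.
Row 1 needs 545; the known cells sum to 436, so (1,5) = 109.
The remaining cell in anti-diagonal is (2,4) = 545 − 442 = 103.
Using column 4: 142 + 103 + 79 + 130 + ? → (5,4) = 545 − 454 = 91.
Using row 5: 115 + 82 + 124 + 91 + ? → (5,5) = 545 − 412 = 133.
Main diagonal needs 545; the known cells sum to 451, so (2,2) = 94.
The remaining cell in row 2 is (2,5) = 545 − 460 = 85.
Column 2 must total 545; the given cells sum to 400, so (3,2) = 145.

145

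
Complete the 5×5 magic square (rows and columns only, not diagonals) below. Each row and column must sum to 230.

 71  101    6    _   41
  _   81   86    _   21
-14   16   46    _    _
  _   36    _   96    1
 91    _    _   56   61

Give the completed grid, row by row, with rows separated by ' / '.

71 101 6 11 41 / 51 81 86 -9 21 / -14 16 46 76 106 / 31 36 66 96 1 / 91 -4 26 56 61

The remaining cell in row 1 is (1,4) = 230 − 219 = 11.
Column 2 needs 230; the known cells sum to 234, so (5,2) = -4.
Column 5: 41 + 21 + 1 + 61 + ? = 230, so (3,5) = 106.
From row 3, 230 − (-14 + 16 + 46 + 106) gives (3,4) = 76.
Using row 5: 91 + (-4) + 56 + 61 + ? → (5,3) = 230 − 204 = 26.
The remaining cell in column 3 is (4,3) = 230 − 164 = 66.
From column 4, 230 − (11 + 76 + 96 + 56) gives (2,4) = -9.
Row 2 must total 230; the given cells sum to 179, so (2,1) = 51.
From row 4, 230 − (36 + 66 + 96 + 1) gives (4,1) = 31.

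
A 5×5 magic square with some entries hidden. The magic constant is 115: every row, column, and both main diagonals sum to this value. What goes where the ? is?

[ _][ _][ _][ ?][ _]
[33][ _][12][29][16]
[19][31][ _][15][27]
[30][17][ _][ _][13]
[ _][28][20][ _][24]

The remaining cell in row 2 is (2,2) = 115 − 90 = 25.
The remaining cell in row 3 is (3,3) = 115 − 92 = 23.
The remaining cell in column 2 is (1,2) = 115 − 101 = 14.
Column 5 needs 115; the known cells sum to 80, so (1,5) = 35.
Anti-diagonal must total 115; the given cells sum to 104, so (5,1) = 11.
The remaining cell in row 5 is (5,4) = 115 − 83 = 32.
Column 1: 33 + 19 + 30 + 11 + ? = 115, so (1,1) = 22.
Using main diagonal: 22 + 25 + 23 + 24 + ? → (4,4) = 115 − 94 = 21.
Row 4 needs 115; the known cells sum to 81, so (4,3) = 34.
From column 3, 115 − (12 + 23 + 34 + 20) gives (1,3) = 26.
The remaining cell in column 4 is (1,4) = 115 − 97 = 18.

18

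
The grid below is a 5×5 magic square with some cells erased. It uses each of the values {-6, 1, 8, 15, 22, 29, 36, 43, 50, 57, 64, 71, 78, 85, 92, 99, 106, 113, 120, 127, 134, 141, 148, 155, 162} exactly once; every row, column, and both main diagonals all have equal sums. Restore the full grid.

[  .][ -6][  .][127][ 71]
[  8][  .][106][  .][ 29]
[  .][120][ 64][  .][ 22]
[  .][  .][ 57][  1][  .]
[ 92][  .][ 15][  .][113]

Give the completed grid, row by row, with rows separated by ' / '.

The 25 entries sum to 1950, so each line sums to 1950/5 = 390.
Column 3 needs 390; the known cells sum to 242, so (1,3) = 148.
Column 5 needs 390; the known cells sum to 235, so (4,5) = 155.
Row 1 needs 390; the known cells sum to 340, so (1,1) = 50.
Main diagonal must total 390; the given cells sum to 228, so (2,2) = 162.
Using row 2: 8 + 162 + 106 + 29 + ? → (2,4) = 390 − 305 = 85.
Anti-diagonal needs 390; the known cells sum to 312, so (4,2) = 78.
Using row 4: 78 + 57 + 1 + 155 + ? → (4,1) = 390 − 291 = 99.
Column 1: 50 + 8 + 99 + 92 + ? = 390, so (3,1) = 141.
The remaining cell in column 2 is (5,2) = 390 − 354 = 36.
Row 3 needs 390; the known cells sum to 347, so (3,4) = 43.
Row 5 needs 390; the known cells sum to 256, so (5,4) = 134.

50 -6 148 127 71 / 8 162 106 85 29 / 141 120 64 43 22 / 99 78 57 1 155 / 92 36 15 134 113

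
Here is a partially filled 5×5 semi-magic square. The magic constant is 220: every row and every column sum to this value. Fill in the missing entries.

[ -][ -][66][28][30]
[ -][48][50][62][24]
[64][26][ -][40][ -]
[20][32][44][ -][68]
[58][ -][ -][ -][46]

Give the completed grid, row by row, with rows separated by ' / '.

Row 2 must total 220; the given cells sum to 184, so (2,1) = 36.
Row 4 must total 220; the given cells sum to 164, so (4,4) = 56.
From column 1, 220 − (36 + 64 + 20 + 58) gives (1,1) = 42.
Column 4 needs 220; the known cells sum to 186, so (5,4) = 34.
Column 5 must total 220; the given cells sum to 168, so (3,5) = 52.
Using row 1: 42 + 66 + 28 + 30 + ? → (1,2) = 220 − 166 = 54.
The remaining cell in row 3 is (3,3) = 220 − 182 = 38.
Using column 2: 54 + 48 + 26 + 32 + ? → (5,2) = 220 − 160 = 60.
The remaining cell in column 3 is (5,3) = 220 − 198 = 22.

42 54 66 28 30 / 36 48 50 62 24 / 64 26 38 40 52 / 20 32 44 56 68 / 58 60 22 34 46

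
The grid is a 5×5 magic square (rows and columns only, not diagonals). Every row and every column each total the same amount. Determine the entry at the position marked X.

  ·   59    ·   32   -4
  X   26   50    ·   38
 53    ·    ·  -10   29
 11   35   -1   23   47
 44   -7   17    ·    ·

Row 4 is complete and sums to 115; that is the magic constant.
Column 2: 59 + 26 + 35 + (-7) + ? = 115, so (3,2) = 2.
The remaining cell in column 5 is (5,5) = 115 − 110 = 5.
Row 3 must total 115; the given cells sum to 74, so (3,3) = 41.
Using row 5: 44 + (-7) + 17 + 5 + ? → (5,4) = 115 − 59 = 56.
Column 3 must total 115; the given cells sum to 107, so (1,3) = 8.
Column 4: 32 + (-10) + 23 + 56 + ? = 115, so (2,4) = 14.
Row 1 must total 115; the given cells sum to 95, so (1,1) = 20.
Row 2: 26 + 50 + 14 + 38 + ? = 115, so (2,1) = -13.

-13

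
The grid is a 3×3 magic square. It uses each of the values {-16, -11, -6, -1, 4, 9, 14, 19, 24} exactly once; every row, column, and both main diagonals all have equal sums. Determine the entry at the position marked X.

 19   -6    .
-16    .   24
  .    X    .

The 9 entries sum to 36, so each line sums to 36/3 = 12.
The remaining cell in row 1 is (1,3) = 12 − 13 = -1.
Row 2 needs 12; the known cells sum to 8, so (2,2) = 4.
The remaining cell in column 1 is (3,1) = 12 − 3 = 9.
Column 2: -6 + 4 + ? = 12, so (3,2) = 14.

14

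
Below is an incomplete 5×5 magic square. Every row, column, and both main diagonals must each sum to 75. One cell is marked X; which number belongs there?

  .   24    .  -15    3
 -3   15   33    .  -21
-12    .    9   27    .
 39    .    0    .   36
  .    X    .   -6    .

From row 2, 75 − (-3 + 15 + 33 + (-21)) gives (2,4) = 51.
The remaining cell in column 4 is (4,4) = 75 − 57 = 18.
From row 4, 75 − (39 + 0 + 18 + 36) gives (4,2) = -18.
From anti-diagonal, 75 − (3 + 51 + 9 + (-18)) gives (5,1) = 30.
Using column 1: -3 + (-12) + 39 + 30 + ? → (1,1) = 75 − 54 = 21.
Using main diagonal: 21 + 15 + 9 + 18 + ? → (5,5) = 75 − 63 = 12.
Row 1 needs 75; the known cells sum to 33, so (1,3) = 42.
Column 3: 42 + 33 + 9 + 0 + ? = 75, so (5,3) = -9.
Column 5 needs 75; the known cells sum to 30, so (3,5) = 45.
Row 3: -12 + 9 + 27 + 45 + ? = 75, so (3,2) = 6.
Row 5 must total 75; the given cells sum to 27, so (5,2) = 48.

48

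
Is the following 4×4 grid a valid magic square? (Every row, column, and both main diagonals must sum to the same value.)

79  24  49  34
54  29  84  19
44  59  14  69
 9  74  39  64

Yes

Row 1: 79 + 24 + 49 + 34 = 186.
Row 2: 54 + 29 + 84 + 19 = 186.
Row 3: 44 + 59 + 14 + 69 = 186.
Row 4: 9 + 74 + 39 + 64 = 186.
Column 1: 79 + 54 + 44 + 9 = 186.
Column 2: 24 + 29 + 59 + 74 = 186.
Column 3: 49 + 84 + 14 + 39 = 186.
Column 4: 34 + 19 + 69 + 64 = 186.
Main diagonal: 79 + 29 + 14 + 64 = 186.
Anti-diagonal: 34 + 84 + 59 + 9 = 186.
All lines sum to 186.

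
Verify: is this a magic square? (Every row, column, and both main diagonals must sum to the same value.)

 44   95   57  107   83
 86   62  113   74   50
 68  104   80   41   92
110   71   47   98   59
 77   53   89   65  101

Row 1: 44 + 95 + 57 + 107 + 83 = 386.
Row 2: 86 + 62 + 113 + 74 + 50 = 385.
Row 3: 68 + 104 + 80 + 41 + 92 = 385.
Row 4: 110 + 71 + 47 + 98 + 59 = 385.
Row 5: 77 + 53 + 89 + 65 + 101 = 385.
Column 1: 44 + 86 + 68 + 110 + 77 = 385.
Column 2: 95 + 62 + 104 + 71 + 53 = 385.
Column 3: 57 + 113 + 80 + 47 + 89 = 386.
Column 4: 107 + 74 + 41 + 98 + 65 = 385.
Column 5: 83 + 50 + 92 + 59 + 101 = 385.
Main diagonal: 44 + 62 + 80 + 98 + 101 = 385.
Anti-diagonal: 83 + 74 + 80 + 71 + 77 = 385.

No — row 1 sums to 386 but row 4 sums to 385.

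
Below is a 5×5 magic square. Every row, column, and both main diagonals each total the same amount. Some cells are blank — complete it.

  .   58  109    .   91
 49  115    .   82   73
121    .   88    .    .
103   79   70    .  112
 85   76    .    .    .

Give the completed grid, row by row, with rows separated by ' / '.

Anti-diagonal is already complete: 91 + 82 + 88 + 79 + 85 = 425, so that is the magic constant.
Row 2: 49 + 115 + 82 + 73 + ? = 425, so (2,3) = 106.
From row 4, 425 − (103 + 79 + 70 + 112) gives (4,4) = 61.
From column 1, 425 − (49 + 121 + 103 + 85) gives (1,1) = 67.
The remaining cell in column 2 is (3,2) = 425 − 328 = 97.
The remaining cell in column 3 is (5,3) = 425 − 373 = 52.
From main diagonal, 425 − (67 + 115 + 88 + 61) gives (5,5) = 94.
Row 1 needs 425; the known cells sum to 325, so (1,4) = 100.
Row 5 must total 425; the given cells sum to 307, so (5,4) = 118.
From column 4, 425 − (100 + 82 + 61 + 118) gives (3,4) = 64.
Column 5: 91 + 73 + 112 + 94 + ? = 425, so (3,5) = 55.

67 58 109 100 91 / 49 115 106 82 73 / 121 97 88 64 55 / 103 79 70 61 112 / 85 76 52 118 94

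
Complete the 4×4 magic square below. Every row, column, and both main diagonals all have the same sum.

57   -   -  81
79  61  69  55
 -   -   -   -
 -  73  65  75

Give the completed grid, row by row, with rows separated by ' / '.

Row 2 is already complete: 79 + 61 + 69 + 55 = 264, so that is the magic constant.
Row 4 needs 264; the known cells sum to 213, so (4,1) = 51.
Column 1 needs 264; the known cells sum to 187, so (3,1) = 77.
From column 4, 264 − (81 + 55 + 75) gives (3,4) = 53.
The remaining cell in main diagonal is (3,3) = 264 − 193 = 71.
Anti-diagonal needs 264; the known cells sum to 201, so (3,2) = 63.
Column 2: 61 + 63 + 73 + ? = 264, so (1,2) = 67.
From column 3, 264 − (69 + 71 + 65) gives (1,3) = 59.

57 67 59 81 / 79 61 69 55 / 77 63 71 53 / 51 73 65 75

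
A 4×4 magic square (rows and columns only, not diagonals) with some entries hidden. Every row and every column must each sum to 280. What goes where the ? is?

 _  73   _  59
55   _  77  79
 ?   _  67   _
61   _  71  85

81

Using row 2: 55 + 77 + 79 + ? → (2,2) = 280 − 211 = 69.
The remaining cell in row 4 is (4,2) = 280 − 217 = 63.
From column 2, 280 − (73 + 69 + 63) gives (3,2) = 75.
The remaining cell in column 3 is (1,3) = 280 − 215 = 65.
From column 4, 280 − (59 + 79 + 85) gives (3,4) = 57.
Row 1: 73 + 65 + 59 + ? = 280, so (1,1) = 83.
Row 3 needs 280; the known cells sum to 199, so (3,1) = 81.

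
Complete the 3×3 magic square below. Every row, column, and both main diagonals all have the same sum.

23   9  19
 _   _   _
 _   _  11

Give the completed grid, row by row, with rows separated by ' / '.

23 9 19 / 13 17 21 / 15 25 11

Row 1 is already complete: 23 + 9 + 19 = 51, so that is the magic constant.
Column 3 needs 51; the known cells sum to 30, so (2,3) = 21.
Main diagonal must total 51; the given cells sum to 34, so (2,2) = 17.
Anti-diagonal needs 51; the known cells sum to 36, so (3,1) = 15.
From row 2, 51 − (17 + 21) gives (2,1) = 13.
Using row 3: 15 + 11 + ? → (3,2) = 51 − 26 = 25.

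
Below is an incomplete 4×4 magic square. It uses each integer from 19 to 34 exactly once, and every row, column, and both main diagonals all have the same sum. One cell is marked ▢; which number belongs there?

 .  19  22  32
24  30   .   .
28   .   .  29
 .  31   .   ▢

20

The entries are 19 through 34, which sum to 424, so each line sums to 424/4 = 106.
The remaining cell in row 1 is (1,1) = 106 − 73 = 33.
Using column 1: 33 + 24 + 28 + ? → (4,1) = 106 − 85 = 21.
Column 2: 19 + 30 + 31 + ? = 106, so (3,2) = 26.
Using anti-diagonal: 32 + 26 + 21 + ? → (2,3) = 106 − 79 = 27.
Row 2: 24 + 30 + 27 + ? = 106, so (2,4) = 25.
Row 3 needs 106; the known cells sum to 83, so (3,3) = 23.
Using column 3: 22 + 27 + 23 + ? → (4,3) = 106 − 72 = 34.
Column 4: 32 + 25 + 29 + ? = 106, so (4,4) = 20.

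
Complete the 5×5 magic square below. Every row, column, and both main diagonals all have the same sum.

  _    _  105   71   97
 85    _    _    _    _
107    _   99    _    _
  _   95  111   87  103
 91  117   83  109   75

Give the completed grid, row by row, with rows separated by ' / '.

113 89 105 71 97 / 85 101 77 93 119 / 107 73 99 115 81 / 79 95 111 87 103 / 91 117 83 109 75

Row 5 is already complete: 91 + 117 + 83 + 109 + 75 = 475, so that is the magic constant.
From row 4, 475 − (95 + 111 + 87 + 103) gives (4,1) = 79.
Column 1 must total 475; the given cells sum to 362, so (1,1) = 113.
Column 3: 105 + 99 + 111 + 83 + ? = 475, so (2,3) = 77.
Using main diagonal: 113 + 99 + 87 + 75 + ? → (2,2) = 475 − 374 = 101.
Anti-diagonal: 97 + 99 + 95 + 91 + ? = 475, so (2,4) = 93.
From row 1, 475 − (113 + 105 + 71 + 97) gives (1,2) = 89.
From row 2, 475 − (85 + 101 + 77 + 93) gives (2,5) = 119.
Using column 2: 89 + 101 + 95 + 117 + ? → (3,2) = 475 − 402 = 73.
Using column 4: 71 + 93 + 87 + 109 + ? → (3,4) = 475 − 360 = 115.
The remaining cell in column 5 is (3,5) = 475 − 394 = 81.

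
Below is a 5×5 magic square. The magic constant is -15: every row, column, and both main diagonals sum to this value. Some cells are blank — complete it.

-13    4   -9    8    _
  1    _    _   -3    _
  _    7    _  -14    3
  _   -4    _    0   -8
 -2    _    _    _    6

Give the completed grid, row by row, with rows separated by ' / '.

-13 4 -9 8 -5 / 1 -7 5 -3 -11 / -10 7 -1 -14 3 / 9 -4 -12 0 -8 / -2 -15 2 -6 6

Row 1 must total -15; the given cells sum to -10, so (1,5) = -5.
Column 4: 8 + (-3) + (-14) + 0 + ? = -15, so (5,4) = -6.
Column 5 must total -15; the given cells sum to -4, so (2,5) = -11.
From anti-diagonal, -15 − (-5 + (-3) + (-4) + (-2)) gives (3,3) = -1.
Row 3: 7 + (-1) + (-14) + 3 + ? = -15, so (3,1) = -10.
Column 1: -13 + 1 + (-10) + (-2) + ? = -15, so (4,1) = 9.
The remaining cell in main diagonal is (2,2) = -15 − (-8) = -7.
From row 2, -15 − (1 + (-7) + (-3) + (-11)) gives (2,3) = 5.
Row 4: 9 + (-4) + 0 + (-8) + ? = -15, so (4,3) = -12.
Using column 2: 4 + (-7) + 7 + (-4) + ? → (5,2) = -15 − 0 = -15.
Column 3 must total -15; the given cells sum to -17, so (5,3) = 2.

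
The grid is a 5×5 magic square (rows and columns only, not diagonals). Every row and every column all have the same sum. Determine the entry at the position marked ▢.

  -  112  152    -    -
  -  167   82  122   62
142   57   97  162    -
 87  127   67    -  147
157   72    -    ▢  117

Column 2 is complete and sums to 535; that is the magic constant.
Row 2 needs 535; the known cells sum to 433, so (2,1) = 102.
Using row 3: 142 + 57 + 97 + 162 + ? → (3,5) = 535 − 458 = 77.
The remaining cell in row 4 is (4,4) = 535 − 428 = 107.
The remaining cell in column 1 is (1,1) = 535 − 488 = 47.
From column 3, 535 − (152 + 82 + 97 + 67) gives (5,3) = 137.
Column 5: 62 + 77 + 147 + 117 + ? = 535, so (1,5) = 132.
From row 1, 535 − (47 + 112 + 152 + 132) gives (1,4) = 92.
Using row 5: 157 + 72 + 137 + 117 + ? → (5,4) = 535 − 483 = 52.

52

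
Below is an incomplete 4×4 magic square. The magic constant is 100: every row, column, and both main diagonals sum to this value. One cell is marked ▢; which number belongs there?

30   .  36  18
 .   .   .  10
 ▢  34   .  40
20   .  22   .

The remaining cell in row 1 is (1,2) = 100 − 84 = 16.
The remaining cell in column 4 is (4,4) = 100 − 68 = 32.
From anti-diagonal, 100 − (18 + 34 + 20) gives (2,3) = 28.
Using row 4: 20 + 22 + 32 + ? → (4,2) = 100 − 74 = 26.
Column 2 must total 100; the given cells sum to 76, so (2,2) = 24.
The remaining cell in column 3 is (3,3) = 100 − 86 = 14.
Row 2 needs 100; the known cells sum to 62, so (2,1) = 38.
The remaining cell in row 3 is (3,1) = 100 − 88 = 12.

12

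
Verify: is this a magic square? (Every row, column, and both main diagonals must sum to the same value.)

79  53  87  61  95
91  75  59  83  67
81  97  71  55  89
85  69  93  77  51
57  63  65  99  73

Row 1: 79 + 53 + 87 + 61 + 95 = 375.
Row 2: 91 + 75 + 59 + 83 + 67 = 375.
Row 3: 81 + 97 + 71 + 55 + 89 = 393.
Row 4: 85 + 69 + 93 + 77 + 51 = 375.
Row 5: 57 + 63 + 65 + 99 + 73 = 357.
Column 1: 79 + 91 + 81 + 85 + 57 = 393.
Column 2: 53 + 75 + 97 + 69 + 63 = 357.
Column 3: 87 + 59 + 71 + 93 + 65 = 375.
Column 4: 61 + 83 + 55 + 77 + 99 = 375.
Column 5: 95 + 67 + 89 + 51 + 73 = 375.
Main diagonal: 79 + 75 + 71 + 77 + 73 = 375.
Anti-diagonal: 95 + 83 + 71 + 69 + 57 = 375.

No — row 5 sums to 357 but row 2 sums to 375.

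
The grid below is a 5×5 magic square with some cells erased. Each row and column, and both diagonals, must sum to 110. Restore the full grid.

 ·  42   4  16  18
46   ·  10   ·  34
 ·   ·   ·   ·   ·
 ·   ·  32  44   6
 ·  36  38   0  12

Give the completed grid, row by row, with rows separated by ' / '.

The remaining cell in row 1 is (1,1) = 110 − 80 = 30.
From row 5, 110 − (36 + 38 + 0 + 12) gives (5,1) = 24.
Column 3: 4 + 10 + 32 + 38 + ? = 110, so (3,3) = 26.
Column 5 needs 110; the known cells sum to 70, so (3,5) = 40.
From main diagonal, 110 − (30 + 26 + 44 + 12) gives (2,2) = -2.
Row 2: 46 + (-2) + 10 + 34 + ? = 110, so (2,4) = 22.
From column 4, 110 − (16 + 22 + 44 + 0) gives (3,4) = 28.
Using anti-diagonal: 18 + 22 + 26 + 24 + ? → (4,2) = 110 − 90 = 20.
Row 4: 20 + 32 + 44 + 6 + ? = 110, so (4,1) = 8.
Column 1 must total 110; the given cells sum to 108, so (3,1) = 2.
The remaining cell in column 2 is (3,2) = 110 − 96 = 14.

30 42 4 16 18 / 46 -2 10 22 34 / 2 14 26 28 40 / 8 20 32 44 6 / 24 36 38 0 12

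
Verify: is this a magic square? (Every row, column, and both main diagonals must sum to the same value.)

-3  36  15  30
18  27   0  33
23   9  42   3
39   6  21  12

No — main diagonal sums to 78 but row 3 sums to 77.

Row 1: -3 + 36 + 15 + 30 = 78.
Row 2: 18 + 27 + 0 + 33 = 78.
Row 3: 23 + 9 + 42 + 3 = 77.
Row 4: 39 + 6 + 21 + 12 = 78.
Column 1: -3 + 18 + 23 + 39 = 77.
Column 2: 36 + 27 + 9 + 6 = 78.
Column 3: 15 + 0 + 42 + 21 = 78.
Column 4: 30 + 33 + 3 + 12 = 78.
Main diagonal: -3 + 27 + 42 + 12 = 78.
Anti-diagonal: 30 + 0 + 9 + 39 = 78.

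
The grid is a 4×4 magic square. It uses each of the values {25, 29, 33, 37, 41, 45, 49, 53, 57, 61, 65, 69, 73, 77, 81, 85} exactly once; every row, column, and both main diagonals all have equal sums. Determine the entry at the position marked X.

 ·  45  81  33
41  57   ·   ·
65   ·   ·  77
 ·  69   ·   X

73

The 16 entries sum to 880, so each line sums to 880/4 = 220.
Row 1 needs 220; the known cells sum to 159, so (1,1) = 61.
Column 1: 61 + 41 + 65 + ? = 220, so (4,1) = 53.
Using column 2: 45 + 57 + 69 + ? → (3,2) = 220 − 171 = 49.
The remaining cell in anti-diagonal is (2,3) = 220 − 135 = 85.
Row 2 must total 220; the given cells sum to 183, so (2,4) = 37.
From row 3, 220 − (65 + 49 + 77) gives (3,3) = 29.
Column 3 needs 220; the known cells sum to 195, so (4,3) = 25.
Column 4 needs 220; the known cells sum to 147, so (4,4) = 73.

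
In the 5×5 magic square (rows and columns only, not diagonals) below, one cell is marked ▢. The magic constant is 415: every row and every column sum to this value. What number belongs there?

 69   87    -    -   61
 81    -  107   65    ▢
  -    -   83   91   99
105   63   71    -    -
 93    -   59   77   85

73

From row 5, 415 − (93 + 59 + 77 + 85) gives (5,2) = 101.
Column 1 needs 415; the known cells sum to 348, so (3,1) = 67.
Using column 3: 107 + 83 + 71 + 59 + ? → (1,3) = 415 − 320 = 95.
Row 1 needs 415; the known cells sum to 312, so (1,4) = 103.
Using row 3: 67 + 83 + 91 + 99 + ? → (3,2) = 415 − 340 = 75.
The remaining cell in column 2 is (2,2) = 415 − 326 = 89.
Using column 4: 103 + 65 + 91 + 77 + ? → (4,4) = 415 − 336 = 79.
Row 2 must total 415; the given cells sum to 342, so (2,5) = 73.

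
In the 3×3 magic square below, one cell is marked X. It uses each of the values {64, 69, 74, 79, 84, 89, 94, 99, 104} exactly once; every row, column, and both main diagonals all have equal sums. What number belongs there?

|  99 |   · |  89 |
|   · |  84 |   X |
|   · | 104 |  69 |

94

The 9 entries sum to 756, so each line sums to 756/3 = 252.
Row 1: 99 + 89 + ? = 252, so (1,2) = 64.
Row 3: 104 + 69 + ? = 252, so (3,1) = 79.
The remaining cell in column 1 is (2,1) = 252 − 178 = 74.
From column 3, 252 − (89 + 69) gives (2,3) = 94.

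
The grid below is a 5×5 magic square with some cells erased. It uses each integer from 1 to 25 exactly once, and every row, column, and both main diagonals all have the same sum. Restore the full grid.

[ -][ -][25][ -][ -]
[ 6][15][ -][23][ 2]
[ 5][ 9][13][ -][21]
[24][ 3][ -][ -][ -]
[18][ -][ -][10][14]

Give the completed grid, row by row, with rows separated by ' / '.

The entries are 1 through 25, which sum to 325, so each line sums to 325/5 = 65.
The remaining cell in row 2 is (2,3) = 65 − 46 = 19.
Row 3: 5 + 9 + 13 + 21 + ? = 65, so (3,4) = 17.
The remaining cell in column 1 is (1,1) = 65 − 53 = 12.
From main diagonal, 65 − (12 + 15 + 13 + 14) gives (4,4) = 11.
From anti-diagonal, 65 − (23 + 13 + 3 + 18) gives (1,5) = 8.
From column 4, 65 − (23 + 17 + 11 + 10) gives (1,4) = 4.
Column 5: 8 + 2 + 21 + 14 + ? = 65, so (4,5) = 20.
From row 1, 65 − (12 + 25 + 4 + 8) gives (1,2) = 16.
Row 4: 24 + 3 + 11 + 20 + ? = 65, so (4,3) = 7.
Column 2 needs 65; the known cells sum to 43, so (5,2) = 22.
Using column 3: 25 + 19 + 13 + 7 + ? → (5,3) = 65 − 64 = 1.

12 16 25 4 8 / 6 15 19 23 2 / 5 9 13 17 21 / 24 3 7 11 20 / 18 22 1 10 14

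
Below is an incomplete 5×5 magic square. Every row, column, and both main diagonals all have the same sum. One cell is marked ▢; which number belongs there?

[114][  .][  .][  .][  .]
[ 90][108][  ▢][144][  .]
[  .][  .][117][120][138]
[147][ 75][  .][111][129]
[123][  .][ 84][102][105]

126

Main diagonal is complete and sums to 555; that is the magic constant.
From row 4, 555 − (147 + 75 + 111 + 129) gives (4,3) = 93.
Using row 5: 123 + 84 + 102 + 105 + ? → (5,2) = 555 − 414 = 141.
Column 1 needs 555; the known cells sum to 474, so (3,1) = 81.
Using column 4: 144 + 120 + 111 + 102 + ? → (1,4) = 555 − 477 = 78.
From anti-diagonal, 555 − (144 + 117 + 75 + 123) gives (1,5) = 96.
Using row 3: 81 + 117 + 120 + 138 + ? → (3,2) = 555 − 456 = 99.
Column 2 must total 555; the given cells sum to 423, so (1,2) = 132.
The remaining cell in column 5 is (2,5) = 555 − 468 = 87.
Row 1 must total 555; the given cells sum to 420, so (1,3) = 135.
Row 2 must total 555; the given cells sum to 429, so (2,3) = 126.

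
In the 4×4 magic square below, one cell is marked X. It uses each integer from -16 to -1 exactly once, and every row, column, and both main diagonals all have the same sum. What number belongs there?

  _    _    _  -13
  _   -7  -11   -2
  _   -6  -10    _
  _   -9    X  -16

-5

The entries are -16 through -1, which sum to -136, so each line sums to -136/4 = -34.
Row 2: -7 + (-11) + (-2) + ? = -34, so (2,1) = -14.
Column 2 needs -34; the known cells sum to -22, so (1,2) = -12.
Using column 4: -13 + (-2) + (-16) + ? → (3,4) = -34 − (-31) = -3.
From main diagonal, -34 − (-7 + (-10) + (-16)) gives (1,1) = -1.
Anti-diagonal: -13 + (-11) + (-6) + ? = -34, so (4,1) = -4.
Using row 1: -1 + (-12) + (-13) + ? → (1,3) = -34 − (-26) = -8.
Row 3: -6 + (-10) + (-3) + ? = -34, so (3,1) = -15.
Row 4 must total -34; the given cells sum to -29, so (4,3) = -5.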